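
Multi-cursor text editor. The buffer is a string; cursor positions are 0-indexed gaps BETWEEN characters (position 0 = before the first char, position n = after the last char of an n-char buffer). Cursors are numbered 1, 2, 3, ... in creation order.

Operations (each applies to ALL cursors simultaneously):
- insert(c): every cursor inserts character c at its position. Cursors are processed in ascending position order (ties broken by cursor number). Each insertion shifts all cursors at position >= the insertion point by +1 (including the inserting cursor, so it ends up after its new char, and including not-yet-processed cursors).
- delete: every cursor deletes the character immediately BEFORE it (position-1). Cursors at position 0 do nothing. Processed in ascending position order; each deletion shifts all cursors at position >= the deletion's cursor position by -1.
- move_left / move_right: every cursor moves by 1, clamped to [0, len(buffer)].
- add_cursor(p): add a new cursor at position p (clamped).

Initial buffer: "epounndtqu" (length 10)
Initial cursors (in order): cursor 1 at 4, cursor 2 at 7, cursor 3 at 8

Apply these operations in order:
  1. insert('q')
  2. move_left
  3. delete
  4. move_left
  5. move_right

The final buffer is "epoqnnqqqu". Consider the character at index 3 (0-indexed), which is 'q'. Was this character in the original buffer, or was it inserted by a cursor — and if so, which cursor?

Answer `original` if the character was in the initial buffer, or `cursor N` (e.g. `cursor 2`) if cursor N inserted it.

After op 1 (insert('q')): buffer="epouqnndqtqqu" (len 13), cursors c1@5 c2@9 c3@11, authorship ....1...2.3..
After op 2 (move_left): buffer="epouqnndqtqqu" (len 13), cursors c1@4 c2@8 c3@10, authorship ....1...2.3..
After op 3 (delete): buffer="epoqnnqqqu" (len 10), cursors c1@3 c2@6 c3@7, authorship ...1..23..
After op 4 (move_left): buffer="epoqnnqqqu" (len 10), cursors c1@2 c2@5 c3@6, authorship ...1..23..
After op 5 (move_right): buffer="epoqnnqqqu" (len 10), cursors c1@3 c2@6 c3@7, authorship ...1..23..
Authorship (.=original, N=cursor N): . . . 1 . . 2 3 . .
Index 3: author = 1

Answer: cursor 1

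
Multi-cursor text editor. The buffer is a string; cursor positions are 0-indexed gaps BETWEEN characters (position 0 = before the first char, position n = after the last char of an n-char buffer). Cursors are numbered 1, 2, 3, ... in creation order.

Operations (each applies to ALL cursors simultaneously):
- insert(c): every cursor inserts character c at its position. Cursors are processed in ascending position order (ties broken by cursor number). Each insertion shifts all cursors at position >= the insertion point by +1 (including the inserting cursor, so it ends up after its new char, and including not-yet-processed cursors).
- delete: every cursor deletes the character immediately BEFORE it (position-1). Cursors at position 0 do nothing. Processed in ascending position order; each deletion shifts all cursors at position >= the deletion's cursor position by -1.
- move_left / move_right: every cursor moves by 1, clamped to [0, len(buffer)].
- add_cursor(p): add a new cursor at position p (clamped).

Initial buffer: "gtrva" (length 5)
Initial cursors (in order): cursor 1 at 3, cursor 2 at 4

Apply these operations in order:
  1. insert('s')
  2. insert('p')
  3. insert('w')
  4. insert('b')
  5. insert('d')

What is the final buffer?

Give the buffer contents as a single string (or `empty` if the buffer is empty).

Answer: gtrspwbdvspwbda

Derivation:
After op 1 (insert('s')): buffer="gtrsvsa" (len 7), cursors c1@4 c2@6, authorship ...1.2.
After op 2 (insert('p')): buffer="gtrspvspa" (len 9), cursors c1@5 c2@8, authorship ...11.22.
After op 3 (insert('w')): buffer="gtrspwvspwa" (len 11), cursors c1@6 c2@10, authorship ...111.222.
After op 4 (insert('b')): buffer="gtrspwbvspwba" (len 13), cursors c1@7 c2@12, authorship ...1111.2222.
After op 5 (insert('d')): buffer="gtrspwbdvspwbda" (len 15), cursors c1@8 c2@14, authorship ...11111.22222.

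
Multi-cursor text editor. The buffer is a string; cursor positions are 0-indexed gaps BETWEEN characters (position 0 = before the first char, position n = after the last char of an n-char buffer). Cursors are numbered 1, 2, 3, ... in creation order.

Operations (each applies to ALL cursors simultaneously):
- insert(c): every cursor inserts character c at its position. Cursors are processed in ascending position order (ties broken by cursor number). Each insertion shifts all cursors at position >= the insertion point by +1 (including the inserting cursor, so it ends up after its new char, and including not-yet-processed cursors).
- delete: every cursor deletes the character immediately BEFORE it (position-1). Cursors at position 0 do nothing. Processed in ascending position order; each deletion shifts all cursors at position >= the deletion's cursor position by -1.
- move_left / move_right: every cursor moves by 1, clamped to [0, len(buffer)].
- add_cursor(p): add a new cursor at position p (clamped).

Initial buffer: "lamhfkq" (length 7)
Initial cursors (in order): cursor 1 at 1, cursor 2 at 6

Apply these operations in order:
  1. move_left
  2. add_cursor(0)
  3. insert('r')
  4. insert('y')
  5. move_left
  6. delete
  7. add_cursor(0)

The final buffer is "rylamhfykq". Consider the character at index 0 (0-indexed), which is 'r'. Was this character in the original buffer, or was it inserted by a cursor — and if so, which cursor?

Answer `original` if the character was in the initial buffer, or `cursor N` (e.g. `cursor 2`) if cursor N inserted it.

Answer: cursor 1

Derivation:
After op 1 (move_left): buffer="lamhfkq" (len 7), cursors c1@0 c2@5, authorship .......
After op 2 (add_cursor(0)): buffer="lamhfkq" (len 7), cursors c1@0 c3@0 c2@5, authorship .......
After op 3 (insert('r')): buffer="rrlamhfrkq" (len 10), cursors c1@2 c3@2 c2@8, authorship 13.....2..
After op 4 (insert('y')): buffer="rryylamhfrykq" (len 13), cursors c1@4 c3@4 c2@11, authorship 1313.....22..
After op 5 (move_left): buffer="rryylamhfrykq" (len 13), cursors c1@3 c3@3 c2@10, authorship 1313.....22..
After op 6 (delete): buffer="rylamhfykq" (len 10), cursors c1@1 c3@1 c2@7, authorship 13.....2..
After op 7 (add_cursor(0)): buffer="rylamhfykq" (len 10), cursors c4@0 c1@1 c3@1 c2@7, authorship 13.....2..
Authorship (.=original, N=cursor N): 1 3 . . . . . 2 . .
Index 0: author = 1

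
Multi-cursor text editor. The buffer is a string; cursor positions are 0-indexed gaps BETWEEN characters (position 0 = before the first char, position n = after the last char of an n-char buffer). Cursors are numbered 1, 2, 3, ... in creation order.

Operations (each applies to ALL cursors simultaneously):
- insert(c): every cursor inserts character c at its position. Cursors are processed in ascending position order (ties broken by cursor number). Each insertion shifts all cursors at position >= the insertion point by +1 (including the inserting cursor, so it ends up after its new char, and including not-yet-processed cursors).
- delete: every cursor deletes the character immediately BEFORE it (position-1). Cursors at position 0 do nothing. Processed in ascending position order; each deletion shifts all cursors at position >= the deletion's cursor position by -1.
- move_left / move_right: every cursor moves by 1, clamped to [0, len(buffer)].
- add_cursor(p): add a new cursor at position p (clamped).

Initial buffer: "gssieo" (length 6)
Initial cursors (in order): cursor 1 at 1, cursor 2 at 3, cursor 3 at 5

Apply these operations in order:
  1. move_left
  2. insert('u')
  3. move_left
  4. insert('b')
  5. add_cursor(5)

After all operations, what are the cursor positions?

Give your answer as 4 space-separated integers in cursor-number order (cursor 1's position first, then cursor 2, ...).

Answer: 1 5 9 5

Derivation:
After op 1 (move_left): buffer="gssieo" (len 6), cursors c1@0 c2@2 c3@4, authorship ......
After op 2 (insert('u')): buffer="ugsusiueo" (len 9), cursors c1@1 c2@4 c3@7, authorship 1..2..3..
After op 3 (move_left): buffer="ugsusiueo" (len 9), cursors c1@0 c2@3 c3@6, authorship 1..2..3..
After op 4 (insert('b')): buffer="bugsbusibueo" (len 12), cursors c1@1 c2@5 c3@9, authorship 11..22..33..
After op 5 (add_cursor(5)): buffer="bugsbusibueo" (len 12), cursors c1@1 c2@5 c4@5 c3@9, authorship 11..22..33..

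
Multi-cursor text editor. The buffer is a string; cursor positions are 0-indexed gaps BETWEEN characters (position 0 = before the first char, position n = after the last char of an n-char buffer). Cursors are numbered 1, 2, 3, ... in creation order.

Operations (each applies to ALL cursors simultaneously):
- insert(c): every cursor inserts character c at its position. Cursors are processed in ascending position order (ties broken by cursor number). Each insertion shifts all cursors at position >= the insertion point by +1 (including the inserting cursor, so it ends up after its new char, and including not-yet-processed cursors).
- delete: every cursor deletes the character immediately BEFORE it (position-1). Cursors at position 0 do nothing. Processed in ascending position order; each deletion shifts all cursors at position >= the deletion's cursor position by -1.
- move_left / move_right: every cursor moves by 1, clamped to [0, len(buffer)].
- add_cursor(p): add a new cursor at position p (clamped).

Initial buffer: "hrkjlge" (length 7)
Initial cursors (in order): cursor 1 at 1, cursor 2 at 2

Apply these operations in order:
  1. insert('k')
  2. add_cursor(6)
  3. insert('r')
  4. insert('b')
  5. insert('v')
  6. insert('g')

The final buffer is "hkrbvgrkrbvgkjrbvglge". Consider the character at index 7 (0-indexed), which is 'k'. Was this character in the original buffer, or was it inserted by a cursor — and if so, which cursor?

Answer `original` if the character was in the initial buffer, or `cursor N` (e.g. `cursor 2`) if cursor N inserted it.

Answer: cursor 2

Derivation:
After op 1 (insert('k')): buffer="hkrkkjlge" (len 9), cursors c1@2 c2@4, authorship .1.2.....
After op 2 (add_cursor(6)): buffer="hkrkkjlge" (len 9), cursors c1@2 c2@4 c3@6, authorship .1.2.....
After op 3 (insert('r')): buffer="hkrrkrkjrlge" (len 12), cursors c1@3 c2@6 c3@9, authorship .11.22..3...
After op 4 (insert('b')): buffer="hkrbrkrbkjrblge" (len 15), cursors c1@4 c2@8 c3@12, authorship .111.222..33...
After op 5 (insert('v')): buffer="hkrbvrkrbvkjrbvlge" (len 18), cursors c1@5 c2@10 c3@15, authorship .1111.2222..333...
After op 6 (insert('g')): buffer="hkrbvgrkrbvgkjrbvglge" (len 21), cursors c1@6 c2@12 c3@18, authorship .11111.22222..3333...
Authorship (.=original, N=cursor N): . 1 1 1 1 1 . 2 2 2 2 2 . . 3 3 3 3 . . .
Index 7: author = 2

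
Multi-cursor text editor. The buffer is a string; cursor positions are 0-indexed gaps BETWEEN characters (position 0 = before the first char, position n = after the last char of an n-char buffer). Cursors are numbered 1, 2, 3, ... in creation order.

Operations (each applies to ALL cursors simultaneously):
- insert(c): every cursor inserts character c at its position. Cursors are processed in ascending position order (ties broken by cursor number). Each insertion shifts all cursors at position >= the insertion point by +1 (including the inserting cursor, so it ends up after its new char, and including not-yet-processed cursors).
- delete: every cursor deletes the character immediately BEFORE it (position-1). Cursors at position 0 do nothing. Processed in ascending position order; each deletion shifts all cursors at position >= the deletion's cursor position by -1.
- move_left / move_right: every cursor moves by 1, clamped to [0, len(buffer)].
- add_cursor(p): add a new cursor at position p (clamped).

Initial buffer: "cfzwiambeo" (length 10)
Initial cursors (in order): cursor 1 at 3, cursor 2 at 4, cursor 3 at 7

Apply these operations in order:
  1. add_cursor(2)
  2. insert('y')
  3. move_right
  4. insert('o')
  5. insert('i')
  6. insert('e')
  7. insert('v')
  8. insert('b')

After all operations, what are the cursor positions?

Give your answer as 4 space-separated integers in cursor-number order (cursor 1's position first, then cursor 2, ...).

After op 1 (add_cursor(2)): buffer="cfzwiambeo" (len 10), cursors c4@2 c1@3 c2@4 c3@7, authorship ..........
After op 2 (insert('y')): buffer="cfyzywyiamybeo" (len 14), cursors c4@3 c1@5 c2@7 c3@11, authorship ..4.1.2...3...
After op 3 (move_right): buffer="cfyzywyiamybeo" (len 14), cursors c4@4 c1@6 c2@8 c3@12, authorship ..4.1.2...3...
After op 4 (insert('o')): buffer="cfyzoywoyioamyboeo" (len 18), cursors c4@5 c1@8 c2@11 c3@16, authorship ..4.41.12.2..3.3..
After op 5 (insert('i')): buffer="cfyzoiywoiyioiamyboieo" (len 22), cursors c4@6 c1@10 c2@14 c3@20, authorship ..4.441.112.22..3.33..
After op 6 (insert('e')): buffer="cfyzoieywoieyioieamyboieeo" (len 26), cursors c4@7 c1@12 c2@17 c3@24, authorship ..4.4441.1112.222..3.333..
After op 7 (insert('v')): buffer="cfyzoievywoievyioievamyboieveo" (len 30), cursors c4@8 c1@14 c2@20 c3@28, authorship ..4.44441.11112.2222..3.3333..
After op 8 (insert('b')): buffer="cfyzoievbywoievbyioievbamyboievbeo" (len 34), cursors c4@9 c1@16 c2@23 c3@32, authorship ..4.444441.111112.22222..3.33333..

Answer: 16 23 32 9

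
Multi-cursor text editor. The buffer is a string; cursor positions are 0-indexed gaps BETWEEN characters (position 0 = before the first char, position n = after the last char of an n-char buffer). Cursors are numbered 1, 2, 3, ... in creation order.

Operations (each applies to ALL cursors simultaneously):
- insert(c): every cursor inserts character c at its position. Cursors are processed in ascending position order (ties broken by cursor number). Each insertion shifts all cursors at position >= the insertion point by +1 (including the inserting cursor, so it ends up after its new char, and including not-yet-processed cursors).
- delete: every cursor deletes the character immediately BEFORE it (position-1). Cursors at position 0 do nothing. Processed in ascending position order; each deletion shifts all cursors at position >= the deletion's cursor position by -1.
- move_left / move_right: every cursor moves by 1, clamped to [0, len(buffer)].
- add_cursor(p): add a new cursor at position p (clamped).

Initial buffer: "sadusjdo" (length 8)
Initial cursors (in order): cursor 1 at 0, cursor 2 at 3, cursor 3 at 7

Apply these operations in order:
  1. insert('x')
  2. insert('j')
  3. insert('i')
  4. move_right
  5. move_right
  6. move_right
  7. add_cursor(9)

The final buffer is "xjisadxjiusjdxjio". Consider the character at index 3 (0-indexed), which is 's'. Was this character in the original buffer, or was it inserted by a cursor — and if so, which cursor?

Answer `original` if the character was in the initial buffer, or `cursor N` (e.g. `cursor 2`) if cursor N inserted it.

Answer: original

Derivation:
After op 1 (insert('x')): buffer="xsadxusjdxo" (len 11), cursors c1@1 c2@5 c3@10, authorship 1...2....3.
After op 2 (insert('j')): buffer="xjsadxjusjdxjo" (len 14), cursors c1@2 c2@7 c3@13, authorship 11...22....33.
After op 3 (insert('i')): buffer="xjisadxjiusjdxjio" (len 17), cursors c1@3 c2@9 c3@16, authorship 111...222....333.
After op 4 (move_right): buffer="xjisadxjiusjdxjio" (len 17), cursors c1@4 c2@10 c3@17, authorship 111...222....333.
After op 5 (move_right): buffer="xjisadxjiusjdxjio" (len 17), cursors c1@5 c2@11 c3@17, authorship 111...222....333.
After op 6 (move_right): buffer="xjisadxjiusjdxjio" (len 17), cursors c1@6 c2@12 c3@17, authorship 111...222....333.
After op 7 (add_cursor(9)): buffer="xjisadxjiusjdxjio" (len 17), cursors c1@6 c4@9 c2@12 c3@17, authorship 111...222....333.
Authorship (.=original, N=cursor N): 1 1 1 . . . 2 2 2 . . . . 3 3 3 .
Index 3: author = original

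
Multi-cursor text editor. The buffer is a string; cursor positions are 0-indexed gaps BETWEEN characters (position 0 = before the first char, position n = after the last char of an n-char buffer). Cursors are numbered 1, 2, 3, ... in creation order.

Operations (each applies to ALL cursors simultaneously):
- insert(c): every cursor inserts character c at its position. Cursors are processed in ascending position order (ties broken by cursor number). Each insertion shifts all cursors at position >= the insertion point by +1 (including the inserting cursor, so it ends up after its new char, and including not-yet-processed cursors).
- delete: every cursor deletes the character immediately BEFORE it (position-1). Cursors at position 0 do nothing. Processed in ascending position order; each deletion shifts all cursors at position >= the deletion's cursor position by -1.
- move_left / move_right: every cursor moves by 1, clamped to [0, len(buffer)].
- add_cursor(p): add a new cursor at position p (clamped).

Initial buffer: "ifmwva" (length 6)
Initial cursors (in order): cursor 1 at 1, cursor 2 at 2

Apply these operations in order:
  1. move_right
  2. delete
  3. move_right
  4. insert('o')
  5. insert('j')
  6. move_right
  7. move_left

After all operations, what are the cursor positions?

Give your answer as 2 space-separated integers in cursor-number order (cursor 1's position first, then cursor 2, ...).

Answer: 6 6

Derivation:
After op 1 (move_right): buffer="ifmwva" (len 6), cursors c1@2 c2@3, authorship ......
After op 2 (delete): buffer="iwva" (len 4), cursors c1@1 c2@1, authorship ....
After op 3 (move_right): buffer="iwva" (len 4), cursors c1@2 c2@2, authorship ....
After op 4 (insert('o')): buffer="iwoova" (len 6), cursors c1@4 c2@4, authorship ..12..
After op 5 (insert('j')): buffer="iwoojjva" (len 8), cursors c1@6 c2@6, authorship ..1212..
After op 6 (move_right): buffer="iwoojjva" (len 8), cursors c1@7 c2@7, authorship ..1212..
After op 7 (move_left): buffer="iwoojjva" (len 8), cursors c1@6 c2@6, authorship ..1212..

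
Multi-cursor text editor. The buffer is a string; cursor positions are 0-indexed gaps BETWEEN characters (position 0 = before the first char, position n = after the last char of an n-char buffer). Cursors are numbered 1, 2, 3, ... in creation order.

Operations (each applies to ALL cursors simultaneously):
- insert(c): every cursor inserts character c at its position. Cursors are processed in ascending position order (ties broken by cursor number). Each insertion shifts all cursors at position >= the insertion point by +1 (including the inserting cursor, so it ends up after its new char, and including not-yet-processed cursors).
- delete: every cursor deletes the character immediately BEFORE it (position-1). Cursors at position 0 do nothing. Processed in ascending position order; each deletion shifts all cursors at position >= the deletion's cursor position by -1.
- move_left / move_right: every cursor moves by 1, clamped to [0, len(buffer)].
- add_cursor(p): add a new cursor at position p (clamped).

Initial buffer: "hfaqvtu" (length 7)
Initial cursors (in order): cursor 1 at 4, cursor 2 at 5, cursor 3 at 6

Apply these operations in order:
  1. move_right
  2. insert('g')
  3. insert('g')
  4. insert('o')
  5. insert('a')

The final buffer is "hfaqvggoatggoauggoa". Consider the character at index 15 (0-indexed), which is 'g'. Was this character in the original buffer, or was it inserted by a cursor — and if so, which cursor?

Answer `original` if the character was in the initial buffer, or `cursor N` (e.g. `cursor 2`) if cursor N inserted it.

Answer: cursor 3

Derivation:
After op 1 (move_right): buffer="hfaqvtu" (len 7), cursors c1@5 c2@6 c3@7, authorship .......
After op 2 (insert('g')): buffer="hfaqvgtgug" (len 10), cursors c1@6 c2@8 c3@10, authorship .....1.2.3
After op 3 (insert('g')): buffer="hfaqvggtggugg" (len 13), cursors c1@7 c2@10 c3@13, authorship .....11.22.33
After op 4 (insert('o')): buffer="hfaqvggotggouggo" (len 16), cursors c1@8 c2@12 c3@16, authorship .....111.222.333
After op 5 (insert('a')): buffer="hfaqvggoatggoauggoa" (len 19), cursors c1@9 c2@14 c3@19, authorship .....1111.2222.3333
Authorship (.=original, N=cursor N): . . . . . 1 1 1 1 . 2 2 2 2 . 3 3 3 3
Index 15: author = 3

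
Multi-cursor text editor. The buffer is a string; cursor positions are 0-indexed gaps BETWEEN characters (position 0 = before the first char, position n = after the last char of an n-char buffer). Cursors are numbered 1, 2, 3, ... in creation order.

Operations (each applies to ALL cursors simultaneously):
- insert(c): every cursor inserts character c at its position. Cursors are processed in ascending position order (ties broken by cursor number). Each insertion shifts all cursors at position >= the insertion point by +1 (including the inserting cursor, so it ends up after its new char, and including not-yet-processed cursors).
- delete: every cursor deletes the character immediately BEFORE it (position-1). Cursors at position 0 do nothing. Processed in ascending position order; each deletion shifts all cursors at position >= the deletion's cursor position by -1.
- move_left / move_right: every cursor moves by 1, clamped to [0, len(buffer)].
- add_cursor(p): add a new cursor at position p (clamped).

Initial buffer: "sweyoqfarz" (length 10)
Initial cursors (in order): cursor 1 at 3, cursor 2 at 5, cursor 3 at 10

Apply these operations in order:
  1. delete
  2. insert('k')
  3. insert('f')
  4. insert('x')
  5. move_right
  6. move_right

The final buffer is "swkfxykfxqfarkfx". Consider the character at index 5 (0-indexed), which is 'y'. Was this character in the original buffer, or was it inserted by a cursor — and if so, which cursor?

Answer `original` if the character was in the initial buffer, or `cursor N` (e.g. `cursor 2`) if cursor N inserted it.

After op 1 (delete): buffer="swyqfar" (len 7), cursors c1@2 c2@3 c3@7, authorship .......
After op 2 (insert('k')): buffer="swkykqfark" (len 10), cursors c1@3 c2@5 c3@10, authorship ..1.2....3
After op 3 (insert('f')): buffer="swkfykfqfarkf" (len 13), cursors c1@4 c2@7 c3@13, authorship ..11.22....33
After op 4 (insert('x')): buffer="swkfxykfxqfarkfx" (len 16), cursors c1@5 c2@9 c3@16, authorship ..111.222....333
After op 5 (move_right): buffer="swkfxykfxqfarkfx" (len 16), cursors c1@6 c2@10 c3@16, authorship ..111.222....333
After op 6 (move_right): buffer="swkfxykfxqfarkfx" (len 16), cursors c1@7 c2@11 c3@16, authorship ..111.222....333
Authorship (.=original, N=cursor N): . . 1 1 1 . 2 2 2 . . . . 3 3 3
Index 5: author = original

Answer: original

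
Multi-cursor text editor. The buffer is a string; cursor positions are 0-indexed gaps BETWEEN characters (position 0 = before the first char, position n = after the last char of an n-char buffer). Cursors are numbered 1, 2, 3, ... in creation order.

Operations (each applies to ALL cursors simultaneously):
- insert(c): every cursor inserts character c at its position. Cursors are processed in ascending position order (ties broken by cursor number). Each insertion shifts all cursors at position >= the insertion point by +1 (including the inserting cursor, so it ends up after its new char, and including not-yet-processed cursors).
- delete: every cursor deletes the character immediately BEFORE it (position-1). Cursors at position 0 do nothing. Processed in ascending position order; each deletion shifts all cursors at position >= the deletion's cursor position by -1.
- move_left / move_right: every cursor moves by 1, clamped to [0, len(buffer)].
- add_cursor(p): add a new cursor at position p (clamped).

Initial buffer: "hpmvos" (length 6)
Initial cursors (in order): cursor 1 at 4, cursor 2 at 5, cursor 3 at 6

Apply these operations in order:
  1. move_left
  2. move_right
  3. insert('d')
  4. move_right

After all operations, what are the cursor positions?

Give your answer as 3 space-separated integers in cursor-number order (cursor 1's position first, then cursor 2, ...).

Answer: 6 8 9

Derivation:
After op 1 (move_left): buffer="hpmvos" (len 6), cursors c1@3 c2@4 c3@5, authorship ......
After op 2 (move_right): buffer="hpmvos" (len 6), cursors c1@4 c2@5 c3@6, authorship ......
After op 3 (insert('d')): buffer="hpmvdodsd" (len 9), cursors c1@5 c2@7 c3@9, authorship ....1.2.3
After op 4 (move_right): buffer="hpmvdodsd" (len 9), cursors c1@6 c2@8 c3@9, authorship ....1.2.3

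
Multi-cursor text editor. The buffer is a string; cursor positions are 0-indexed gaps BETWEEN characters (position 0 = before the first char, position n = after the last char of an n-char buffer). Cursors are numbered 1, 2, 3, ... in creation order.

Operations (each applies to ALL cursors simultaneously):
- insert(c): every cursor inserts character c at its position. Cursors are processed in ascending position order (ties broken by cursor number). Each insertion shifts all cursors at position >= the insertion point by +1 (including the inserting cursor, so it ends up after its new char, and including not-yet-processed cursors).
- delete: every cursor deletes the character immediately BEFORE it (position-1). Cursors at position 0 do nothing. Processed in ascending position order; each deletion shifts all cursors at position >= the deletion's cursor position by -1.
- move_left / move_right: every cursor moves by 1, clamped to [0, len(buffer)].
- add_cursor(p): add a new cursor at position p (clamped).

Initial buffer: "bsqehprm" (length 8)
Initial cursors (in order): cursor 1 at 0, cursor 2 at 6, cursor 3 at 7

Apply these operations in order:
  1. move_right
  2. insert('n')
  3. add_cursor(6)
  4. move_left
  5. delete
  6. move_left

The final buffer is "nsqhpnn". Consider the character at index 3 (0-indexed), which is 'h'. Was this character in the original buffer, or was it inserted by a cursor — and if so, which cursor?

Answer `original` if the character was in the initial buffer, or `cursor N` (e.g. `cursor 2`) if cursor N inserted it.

Answer: original

Derivation:
After op 1 (move_right): buffer="bsqehprm" (len 8), cursors c1@1 c2@7 c3@8, authorship ........
After op 2 (insert('n')): buffer="bnsqehprnmn" (len 11), cursors c1@2 c2@9 c3@11, authorship .1......2.3
After op 3 (add_cursor(6)): buffer="bnsqehprnmn" (len 11), cursors c1@2 c4@6 c2@9 c3@11, authorship .1......2.3
After op 4 (move_left): buffer="bnsqehprnmn" (len 11), cursors c1@1 c4@5 c2@8 c3@10, authorship .1......2.3
After op 5 (delete): buffer="nsqhpnn" (len 7), cursors c1@0 c4@3 c2@5 c3@6, authorship 1....23
After op 6 (move_left): buffer="nsqhpnn" (len 7), cursors c1@0 c4@2 c2@4 c3@5, authorship 1....23
Authorship (.=original, N=cursor N): 1 . . . . 2 3
Index 3: author = original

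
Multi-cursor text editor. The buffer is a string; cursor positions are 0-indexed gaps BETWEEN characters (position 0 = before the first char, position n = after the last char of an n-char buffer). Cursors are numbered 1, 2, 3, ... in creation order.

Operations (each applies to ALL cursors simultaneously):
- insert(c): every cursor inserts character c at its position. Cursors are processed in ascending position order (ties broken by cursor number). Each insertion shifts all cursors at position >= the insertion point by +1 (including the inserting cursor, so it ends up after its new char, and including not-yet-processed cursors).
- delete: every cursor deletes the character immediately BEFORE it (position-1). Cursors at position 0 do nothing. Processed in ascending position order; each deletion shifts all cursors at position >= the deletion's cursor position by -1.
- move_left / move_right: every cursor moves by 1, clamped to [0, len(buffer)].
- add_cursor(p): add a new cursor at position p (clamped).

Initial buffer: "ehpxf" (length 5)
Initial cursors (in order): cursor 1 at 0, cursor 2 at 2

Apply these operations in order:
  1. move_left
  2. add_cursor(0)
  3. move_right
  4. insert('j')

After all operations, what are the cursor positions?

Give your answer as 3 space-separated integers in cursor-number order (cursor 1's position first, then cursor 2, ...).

After op 1 (move_left): buffer="ehpxf" (len 5), cursors c1@0 c2@1, authorship .....
After op 2 (add_cursor(0)): buffer="ehpxf" (len 5), cursors c1@0 c3@0 c2@1, authorship .....
After op 3 (move_right): buffer="ehpxf" (len 5), cursors c1@1 c3@1 c2@2, authorship .....
After op 4 (insert('j')): buffer="ejjhjpxf" (len 8), cursors c1@3 c3@3 c2@5, authorship .13.2...

Answer: 3 5 3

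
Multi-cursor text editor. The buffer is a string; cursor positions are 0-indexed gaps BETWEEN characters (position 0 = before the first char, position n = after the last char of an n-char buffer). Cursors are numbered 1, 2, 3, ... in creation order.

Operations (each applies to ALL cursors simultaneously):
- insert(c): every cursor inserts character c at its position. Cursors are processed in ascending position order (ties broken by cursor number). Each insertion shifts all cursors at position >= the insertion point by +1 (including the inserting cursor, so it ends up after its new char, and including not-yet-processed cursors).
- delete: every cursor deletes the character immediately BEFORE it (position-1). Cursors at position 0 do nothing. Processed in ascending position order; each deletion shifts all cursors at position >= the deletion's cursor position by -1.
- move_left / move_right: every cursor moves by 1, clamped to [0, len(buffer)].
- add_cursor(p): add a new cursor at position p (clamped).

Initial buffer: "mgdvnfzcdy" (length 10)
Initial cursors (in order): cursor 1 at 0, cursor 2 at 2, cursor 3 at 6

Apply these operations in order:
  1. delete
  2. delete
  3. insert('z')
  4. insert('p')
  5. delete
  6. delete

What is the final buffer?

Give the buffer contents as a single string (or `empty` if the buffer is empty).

After op 1 (delete): buffer="mdvnzcdy" (len 8), cursors c1@0 c2@1 c3@4, authorship ........
After op 2 (delete): buffer="dvzcdy" (len 6), cursors c1@0 c2@0 c3@2, authorship ......
After op 3 (insert('z')): buffer="zzdvzzcdy" (len 9), cursors c1@2 c2@2 c3@5, authorship 12..3....
After op 4 (insert('p')): buffer="zzppdvzpzcdy" (len 12), cursors c1@4 c2@4 c3@8, authorship 1212..33....
After op 5 (delete): buffer="zzdvzzcdy" (len 9), cursors c1@2 c2@2 c3@5, authorship 12..3....
After op 6 (delete): buffer="dvzcdy" (len 6), cursors c1@0 c2@0 c3@2, authorship ......

Answer: dvzcdy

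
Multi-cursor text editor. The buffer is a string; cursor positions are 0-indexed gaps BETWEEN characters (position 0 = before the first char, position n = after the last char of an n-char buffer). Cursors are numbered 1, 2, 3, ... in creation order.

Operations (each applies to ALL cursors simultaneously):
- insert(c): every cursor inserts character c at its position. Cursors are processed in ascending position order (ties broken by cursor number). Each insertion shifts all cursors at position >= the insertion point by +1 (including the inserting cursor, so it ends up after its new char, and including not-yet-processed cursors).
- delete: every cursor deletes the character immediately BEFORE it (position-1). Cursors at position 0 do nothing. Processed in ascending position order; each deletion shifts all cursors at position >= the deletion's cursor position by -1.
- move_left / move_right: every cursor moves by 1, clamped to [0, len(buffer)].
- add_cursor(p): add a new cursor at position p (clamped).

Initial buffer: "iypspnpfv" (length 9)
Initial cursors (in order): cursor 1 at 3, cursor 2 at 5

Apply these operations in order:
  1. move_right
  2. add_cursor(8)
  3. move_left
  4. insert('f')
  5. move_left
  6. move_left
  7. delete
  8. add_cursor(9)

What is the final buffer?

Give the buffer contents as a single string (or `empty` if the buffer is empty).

Answer: ipfpfpffv

Derivation:
After op 1 (move_right): buffer="iypspnpfv" (len 9), cursors c1@4 c2@6, authorship .........
After op 2 (add_cursor(8)): buffer="iypspnpfv" (len 9), cursors c1@4 c2@6 c3@8, authorship .........
After op 3 (move_left): buffer="iypspnpfv" (len 9), cursors c1@3 c2@5 c3@7, authorship .........
After op 4 (insert('f')): buffer="iypfspfnpffv" (len 12), cursors c1@4 c2@7 c3@10, authorship ...1..2..3..
After op 5 (move_left): buffer="iypfspfnpffv" (len 12), cursors c1@3 c2@6 c3@9, authorship ...1..2..3..
After op 6 (move_left): buffer="iypfspfnpffv" (len 12), cursors c1@2 c2@5 c3@8, authorship ...1..2..3..
After op 7 (delete): buffer="ipfpfpffv" (len 9), cursors c1@1 c2@3 c3@5, authorship ..1.2.3..
After op 8 (add_cursor(9)): buffer="ipfpfpffv" (len 9), cursors c1@1 c2@3 c3@5 c4@9, authorship ..1.2.3..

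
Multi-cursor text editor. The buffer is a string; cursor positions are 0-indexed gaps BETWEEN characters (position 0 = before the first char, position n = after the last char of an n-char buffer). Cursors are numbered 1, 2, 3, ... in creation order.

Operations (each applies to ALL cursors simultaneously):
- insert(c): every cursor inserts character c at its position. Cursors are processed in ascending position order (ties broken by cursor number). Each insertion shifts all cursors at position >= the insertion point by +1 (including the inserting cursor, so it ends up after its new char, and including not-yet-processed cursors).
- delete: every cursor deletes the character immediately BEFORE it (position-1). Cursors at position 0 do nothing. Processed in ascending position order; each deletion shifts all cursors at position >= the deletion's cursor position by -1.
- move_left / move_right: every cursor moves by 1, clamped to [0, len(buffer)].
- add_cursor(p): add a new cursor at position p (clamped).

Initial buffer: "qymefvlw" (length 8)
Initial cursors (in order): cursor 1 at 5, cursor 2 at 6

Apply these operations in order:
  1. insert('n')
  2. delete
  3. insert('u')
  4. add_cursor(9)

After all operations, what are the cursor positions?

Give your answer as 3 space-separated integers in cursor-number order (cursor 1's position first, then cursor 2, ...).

After op 1 (insert('n')): buffer="qymefnvnlw" (len 10), cursors c1@6 c2@8, authorship .....1.2..
After op 2 (delete): buffer="qymefvlw" (len 8), cursors c1@5 c2@6, authorship ........
After op 3 (insert('u')): buffer="qymefuvulw" (len 10), cursors c1@6 c2@8, authorship .....1.2..
After op 4 (add_cursor(9)): buffer="qymefuvulw" (len 10), cursors c1@6 c2@8 c3@9, authorship .....1.2..

Answer: 6 8 9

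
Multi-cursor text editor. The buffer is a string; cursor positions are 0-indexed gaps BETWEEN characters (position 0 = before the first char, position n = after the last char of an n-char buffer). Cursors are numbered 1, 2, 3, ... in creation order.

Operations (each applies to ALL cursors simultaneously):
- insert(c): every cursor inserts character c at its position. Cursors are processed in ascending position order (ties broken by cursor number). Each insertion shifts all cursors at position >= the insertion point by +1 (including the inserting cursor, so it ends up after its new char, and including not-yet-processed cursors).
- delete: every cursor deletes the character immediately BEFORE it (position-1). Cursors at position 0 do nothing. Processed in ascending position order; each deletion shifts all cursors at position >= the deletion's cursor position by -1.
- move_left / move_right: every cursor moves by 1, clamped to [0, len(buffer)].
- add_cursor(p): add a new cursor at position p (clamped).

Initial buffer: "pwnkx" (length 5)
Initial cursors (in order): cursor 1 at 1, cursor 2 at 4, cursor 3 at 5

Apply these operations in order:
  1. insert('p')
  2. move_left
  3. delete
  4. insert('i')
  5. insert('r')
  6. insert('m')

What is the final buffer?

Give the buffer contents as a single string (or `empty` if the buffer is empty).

After op 1 (insert('p')): buffer="ppwnkpxp" (len 8), cursors c1@2 c2@6 c3@8, authorship .1...2.3
After op 2 (move_left): buffer="ppwnkpxp" (len 8), cursors c1@1 c2@5 c3@7, authorship .1...2.3
After op 3 (delete): buffer="pwnpp" (len 5), cursors c1@0 c2@3 c3@4, authorship 1..23
After op 4 (insert('i')): buffer="ipwnipip" (len 8), cursors c1@1 c2@5 c3@7, authorship 11..2233
After op 5 (insert('r')): buffer="irpwnirpirp" (len 11), cursors c1@2 c2@7 c3@10, authorship 111..222333
After op 6 (insert('m')): buffer="irmpwnirmpirmp" (len 14), cursors c1@3 c2@9 c3@13, authorship 1111..22223333

Answer: irmpwnirmpirmp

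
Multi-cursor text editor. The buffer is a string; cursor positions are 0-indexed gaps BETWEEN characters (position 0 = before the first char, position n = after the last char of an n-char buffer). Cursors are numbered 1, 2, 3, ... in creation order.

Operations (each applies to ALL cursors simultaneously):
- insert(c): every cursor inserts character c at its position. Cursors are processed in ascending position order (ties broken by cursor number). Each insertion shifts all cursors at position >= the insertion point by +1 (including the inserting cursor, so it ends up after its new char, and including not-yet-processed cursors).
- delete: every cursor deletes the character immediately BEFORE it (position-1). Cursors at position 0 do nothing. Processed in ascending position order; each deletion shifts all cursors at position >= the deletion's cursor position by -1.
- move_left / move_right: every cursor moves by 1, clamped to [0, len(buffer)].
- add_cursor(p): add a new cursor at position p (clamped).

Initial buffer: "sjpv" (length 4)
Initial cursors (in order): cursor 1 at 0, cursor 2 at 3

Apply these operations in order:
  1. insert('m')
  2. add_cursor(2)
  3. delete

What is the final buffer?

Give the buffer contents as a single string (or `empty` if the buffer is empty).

After op 1 (insert('m')): buffer="msjpmv" (len 6), cursors c1@1 c2@5, authorship 1...2.
After op 2 (add_cursor(2)): buffer="msjpmv" (len 6), cursors c1@1 c3@2 c2@5, authorship 1...2.
After op 3 (delete): buffer="jpv" (len 3), cursors c1@0 c3@0 c2@2, authorship ...

Answer: jpv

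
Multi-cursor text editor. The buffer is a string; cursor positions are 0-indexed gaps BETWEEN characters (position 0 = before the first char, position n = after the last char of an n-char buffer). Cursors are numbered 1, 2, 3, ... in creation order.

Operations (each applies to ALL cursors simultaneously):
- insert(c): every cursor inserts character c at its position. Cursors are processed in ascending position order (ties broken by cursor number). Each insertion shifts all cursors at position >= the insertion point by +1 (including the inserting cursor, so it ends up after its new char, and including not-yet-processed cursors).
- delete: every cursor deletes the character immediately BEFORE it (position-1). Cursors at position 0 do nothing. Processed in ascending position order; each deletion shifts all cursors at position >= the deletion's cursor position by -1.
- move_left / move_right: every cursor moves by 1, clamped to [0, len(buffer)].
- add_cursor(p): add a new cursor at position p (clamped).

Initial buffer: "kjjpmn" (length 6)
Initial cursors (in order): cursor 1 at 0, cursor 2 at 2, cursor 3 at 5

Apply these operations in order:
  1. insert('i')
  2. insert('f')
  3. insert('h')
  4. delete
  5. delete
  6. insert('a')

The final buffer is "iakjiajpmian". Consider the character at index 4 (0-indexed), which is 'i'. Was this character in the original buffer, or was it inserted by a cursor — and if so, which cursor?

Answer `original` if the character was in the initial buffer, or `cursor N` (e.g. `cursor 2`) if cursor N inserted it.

Answer: cursor 2

Derivation:
After op 1 (insert('i')): buffer="ikjijpmin" (len 9), cursors c1@1 c2@4 c3@8, authorship 1..2...3.
After op 2 (insert('f')): buffer="ifkjifjpmifn" (len 12), cursors c1@2 c2@6 c3@11, authorship 11..22...33.
After op 3 (insert('h')): buffer="ifhkjifhjpmifhn" (len 15), cursors c1@3 c2@8 c3@14, authorship 111..222...333.
After op 4 (delete): buffer="ifkjifjpmifn" (len 12), cursors c1@2 c2@6 c3@11, authorship 11..22...33.
After op 5 (delete): buffer="ikjijpmin" (len 9), cursors c1@1 c2@4 c3@8, authorship 1..2...3.
After op 6 (insert('a')): buffer="iakjiajpmian" (len 12), cursors c1@2 c2@6 c3@11, authorship 11..22...33.
Authorship (.=original, N=cursor N): 1 1 . . 2 2 . . . 3 3 .
Index 4: author = 2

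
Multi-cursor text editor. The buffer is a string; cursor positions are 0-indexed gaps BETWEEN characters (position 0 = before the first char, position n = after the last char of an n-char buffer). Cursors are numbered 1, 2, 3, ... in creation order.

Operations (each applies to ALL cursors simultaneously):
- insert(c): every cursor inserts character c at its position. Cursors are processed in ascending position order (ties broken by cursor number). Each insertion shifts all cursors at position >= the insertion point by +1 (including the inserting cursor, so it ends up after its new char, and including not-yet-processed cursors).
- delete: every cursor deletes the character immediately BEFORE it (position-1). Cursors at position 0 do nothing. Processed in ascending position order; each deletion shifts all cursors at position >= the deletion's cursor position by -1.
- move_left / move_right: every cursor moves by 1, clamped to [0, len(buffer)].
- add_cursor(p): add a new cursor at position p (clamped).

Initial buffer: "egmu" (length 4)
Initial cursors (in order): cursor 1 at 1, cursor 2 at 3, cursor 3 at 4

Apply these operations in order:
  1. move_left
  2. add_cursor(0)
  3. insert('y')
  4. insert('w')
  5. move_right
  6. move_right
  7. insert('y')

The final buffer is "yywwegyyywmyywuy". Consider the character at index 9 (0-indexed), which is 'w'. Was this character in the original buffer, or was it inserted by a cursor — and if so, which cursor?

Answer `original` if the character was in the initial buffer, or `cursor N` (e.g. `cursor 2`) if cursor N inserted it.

After op 1 (move_left): buffer="egmu" (len 4), cursors c1@0 c2@2 c3@3, authorship ....
After op 2 (add_cursor(0)): buffer="egmu" (len 4), cursors c1@0 c4@0 c2@2 c3@3, authorship ....
After op 3 (insert('y')): buffer="yyegymyu" (len 8), cursors c1@2 c4@2 c2@5 c3@7, authorship 14..2.3.
After op 4 (insert('w')): buffer="yywwegywmywu" (len 12), cursors c1@4 c4@4 c2@8 c3@11, authorship 1414..22.33.
After op 5 (move_right): buffer="yywwegywmywu" (len 12), cursors c1@5 c4@5 c2@9 c3@12, authorship 1414..22.33.
After op 6 (move_right): buffer="yywwegywmywu" (len 12), cursors c1@6 c4@6 c2@10 c3@12, authorship 1414..22.33.
After op 7 (insert('y')): buffer="yywwegyyywmyywuy" (len 16), cursors c1@8 c4@8 c2@13 c3@16, authorship 1414..1422.323.3
Authorship (.=original, N=cursor N): 1 4 1 4 . . 1 4 2 2 . 3 2 3 . 3
Index 9: author = 2

Answer: cursor 2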